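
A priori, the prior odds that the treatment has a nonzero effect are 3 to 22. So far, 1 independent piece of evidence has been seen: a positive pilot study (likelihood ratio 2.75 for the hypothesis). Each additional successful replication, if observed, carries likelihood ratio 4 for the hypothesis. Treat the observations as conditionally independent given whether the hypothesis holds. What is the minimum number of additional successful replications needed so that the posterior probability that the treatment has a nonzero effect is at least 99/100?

Prior odds = 3/22.
Bayes factor of the evidence already in hand = 2.75.
Odds after that evidence = (3/22) × 2.75 = 0.375.
Target odds = 0.99/0.01 = 99.
Need 4ⁿ ≥ 99 ÷ 0.375 = 264.
4⁴ = 256 falls short of 264 but 4⁵ = 1024 reaches it, so n = 5.

5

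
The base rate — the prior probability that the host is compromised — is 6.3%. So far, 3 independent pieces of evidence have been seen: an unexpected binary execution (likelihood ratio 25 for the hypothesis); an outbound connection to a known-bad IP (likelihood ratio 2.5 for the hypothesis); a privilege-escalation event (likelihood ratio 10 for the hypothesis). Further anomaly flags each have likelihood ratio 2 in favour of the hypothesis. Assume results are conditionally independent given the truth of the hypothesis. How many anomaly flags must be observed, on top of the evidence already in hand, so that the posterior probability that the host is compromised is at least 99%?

Prior odds = 0.063/0.937 = 63/937.
Combined Bayes factor of the evidence already in hand = 25 × 2.5 × 10 = 625.
Odds after that evidence = (63/937) × 625 = 39375/937.
Target odds = 0.99/0.01 = 99.
Need 2ⁿ ≥ 99 ÷ (39375/937) = 10307/4375.
2¹ = 2 falls short of 10307/4375 but 2² = 4 reaches it, so n = 2.

2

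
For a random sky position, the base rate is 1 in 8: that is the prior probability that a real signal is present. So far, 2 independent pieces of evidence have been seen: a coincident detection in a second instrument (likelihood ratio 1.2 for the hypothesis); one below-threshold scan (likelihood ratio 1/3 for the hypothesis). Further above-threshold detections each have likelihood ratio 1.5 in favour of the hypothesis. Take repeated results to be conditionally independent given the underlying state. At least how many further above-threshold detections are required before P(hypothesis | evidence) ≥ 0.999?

Prior odds = 0.125/0.875 = 1/7.
Combined Bayes factor of the evidence already in hand = 1.2 × (1/3) = 0.4.
Odds after that evidence = (1/7) × 0.4 = 2/35.
Target odds = 0.999/0.001 = 999.
Need 1.5ⁿ ≥ 999 ÷ (2/35) = 17482.5.
1.5²⁴ ≈16834.1 falls short of 17482.5 but 1.5²⁵ ≈25251.2 reaches it, so n = 25.

25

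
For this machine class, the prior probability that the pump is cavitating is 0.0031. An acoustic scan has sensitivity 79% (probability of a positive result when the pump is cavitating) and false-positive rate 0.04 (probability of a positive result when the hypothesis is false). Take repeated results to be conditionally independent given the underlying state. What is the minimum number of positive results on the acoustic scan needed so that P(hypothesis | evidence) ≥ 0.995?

Prior odds: 0.0031 ÷ 0.9969 = 31/9969.
Likelihood ratio of a positive result = 0.79/0.04 = 19.75.
Target posterior odds = 0.995/0.005 = 199.
Require 19.75ⁿ ≥ 199 ÷ (31/9969) = 1983831/31.
19.75³ = 7703.734375 falls short of 1983831/31 but 19.75⁴ = 38950081/256 reaches it, so n = 4.

4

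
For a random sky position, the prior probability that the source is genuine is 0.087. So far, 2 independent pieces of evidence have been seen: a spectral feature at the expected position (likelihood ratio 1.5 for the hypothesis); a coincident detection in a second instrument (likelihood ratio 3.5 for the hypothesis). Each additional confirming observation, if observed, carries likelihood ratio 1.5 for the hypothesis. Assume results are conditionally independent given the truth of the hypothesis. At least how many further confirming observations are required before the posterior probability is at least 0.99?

Prior odds = 0.087/0.913 = 87/913.
Combined Bayes factor of the evidence already in hand = 1.5 × 3.5 = 5.25.
Odds after that evidence = (87/913) × 5.25 = 1827/3652.
Target odds = 0.99/0.01 = 99.
Need 1.5ⁿ ≥ 99 ÷ (1827/3652) = 40172/203.
1.5¹³ = 1594323/8192 falls short of 40172/203 but 1.5¹⁴ = 4782969/16384 reaches it, so n = 14.

14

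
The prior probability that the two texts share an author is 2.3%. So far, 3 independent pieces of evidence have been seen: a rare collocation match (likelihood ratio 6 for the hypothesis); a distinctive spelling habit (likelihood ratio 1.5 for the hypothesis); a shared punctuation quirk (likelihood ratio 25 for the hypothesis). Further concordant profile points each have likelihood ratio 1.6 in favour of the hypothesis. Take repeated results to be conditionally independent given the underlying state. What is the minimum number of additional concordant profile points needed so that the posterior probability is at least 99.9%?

Prior odds = 0.023/0.977 = 23/977.
Combined Bayes factor of the evidence already in hand = 6 × 1.5 × 25 = 225.
Odds after that evidence = (23/977) × 225 = 5175/977.
Target odds = 0.999/0.001 = 999.
Need 1.6ⁿ ≥ 999 ÷ (5175/977) = 108447/575.
1.6¹¹ ≈175.922 falls short of 108447/575 but 1.6¹² ≈281.475 reaches it, so n = 12.

12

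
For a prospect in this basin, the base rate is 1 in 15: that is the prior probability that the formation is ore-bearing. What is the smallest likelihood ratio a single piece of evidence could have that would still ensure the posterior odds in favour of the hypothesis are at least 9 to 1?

Prior odds = (1/15)/(14/15) = 1/14.
Target odds = 9.
Required Bayes factor = 9 ÷ (1/14) = 126.

126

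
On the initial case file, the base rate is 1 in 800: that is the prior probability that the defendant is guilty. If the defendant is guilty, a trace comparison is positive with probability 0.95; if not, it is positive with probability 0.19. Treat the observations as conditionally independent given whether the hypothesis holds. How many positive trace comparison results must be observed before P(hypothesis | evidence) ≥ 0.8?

6

Prior odds: 0.00125 ÷ 0.99875 = 1/799.
Likelihood ratio of a positive = 0.95/0.19 = 5.
Target odds: 0.8 ÷ 0.2 = 4.
Require 5ⁿ ≥ 4 ÷ (1/799) = 3196.
5⁵ = 3125 falls short of 3196 but 5⁶ = 15625 reaches it, so n = 6.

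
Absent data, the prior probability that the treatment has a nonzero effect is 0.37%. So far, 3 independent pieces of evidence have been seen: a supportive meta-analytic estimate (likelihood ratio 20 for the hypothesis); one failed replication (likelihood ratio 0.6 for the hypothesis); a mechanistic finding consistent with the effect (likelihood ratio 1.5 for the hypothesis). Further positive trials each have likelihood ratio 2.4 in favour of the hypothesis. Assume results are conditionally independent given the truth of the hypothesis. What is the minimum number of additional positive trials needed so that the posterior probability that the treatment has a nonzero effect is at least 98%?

8

Prior odds = 0.0037/0.9963 = 37/9963.
Combined Bayes factor of the evidence already in hand = 20 × 0.6 × 1.5 = 18.
Odds after that evidence = (37/9963) × 18 = 74/1107.
Target odds = 0.98/0.02 = 49.
Need 2.4ⁿ ≥ 49 ÷ (74/1107) = 54243/74.
2.4⁷ = 35831808/78125 falls short of 54243/74 but 2.4⁸ = 429981696/390625 reaches it, so n = 8.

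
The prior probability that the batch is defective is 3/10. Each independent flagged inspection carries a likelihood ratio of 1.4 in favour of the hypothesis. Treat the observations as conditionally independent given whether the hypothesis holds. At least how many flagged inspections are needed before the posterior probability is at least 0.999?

Prior odds = 0.3/0.7 = 3/7.
Likelihood ratio per flagged inspection = 1.4.
Target odds: 0.999 ÷ 0.001 = 999.
Require 1.4ⁿ ≥ 999 ÷ (3/7) = 2331.
1.4²³ ≈2295.86 falls short of 2331 but 1.4²⁴ ≈3214.2 reaches it, so n = 24.

24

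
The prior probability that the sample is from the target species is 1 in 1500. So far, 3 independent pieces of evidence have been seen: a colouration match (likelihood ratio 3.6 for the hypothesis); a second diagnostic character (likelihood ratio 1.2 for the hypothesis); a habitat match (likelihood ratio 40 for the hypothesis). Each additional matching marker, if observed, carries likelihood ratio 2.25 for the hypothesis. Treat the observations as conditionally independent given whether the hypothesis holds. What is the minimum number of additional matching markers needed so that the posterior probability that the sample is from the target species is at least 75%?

Prior odds = (1/1500)/(1499/1500) = 1/1499.
Combined Bayes factor of the evidence already in hand = 3.6 × 1.2 × 40 = 172.8.
Odds after that evidence = (1/1499) × 172.8 = 864/7495.
Target odds = 0.75/0.25 = 3.
Need 2.25ⁿ ≥ 3 ÷ (864/7495) = 7495/288.
2.25⁴ = 25.62890625 falls short of 7495/288 but 2.25⁵ = 59049/1024 reaches it, so n = 5.

5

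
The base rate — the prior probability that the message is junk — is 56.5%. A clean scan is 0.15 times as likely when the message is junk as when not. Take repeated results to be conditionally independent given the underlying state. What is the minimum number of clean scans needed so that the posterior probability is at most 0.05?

2

Prior odds = 0.565/0.435 = 113/87.
Likelihood ratio per clean scan = 0.15.
Target posterior odds = 0.05/0.95 = 1/19.
Require 0.15ⁿ ≤ 1/19 ÷ (113/87) = 87/2147.
0.15¹ = 0.15 is still above 87/2147 but 0.15² = 0.0225 is at or below it, so n = 2.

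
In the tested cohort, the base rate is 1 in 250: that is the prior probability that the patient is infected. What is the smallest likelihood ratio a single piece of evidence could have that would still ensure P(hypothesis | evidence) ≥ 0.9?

Prior odds = 0.004/0.996 = 1/249.
Target odds = 0.9/0.1 = 9.
Required Bayes factor = 9 ÷ (1/249) = 2241.

2241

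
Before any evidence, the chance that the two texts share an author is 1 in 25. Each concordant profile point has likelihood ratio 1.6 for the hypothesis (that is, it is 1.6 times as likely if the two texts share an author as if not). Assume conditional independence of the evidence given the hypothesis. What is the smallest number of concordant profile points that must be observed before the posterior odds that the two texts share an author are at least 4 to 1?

10

Prior odds = 0.04/0.96 = 1/24.
Likelihood ratio per concordant profile point = 1.6.
Target odds = 4.
Need (1/24) × 1.6ⁿ ≥ 4, i.e. 1.6ⁿ ≥ 96.
1.6⁹ = 134217728/1953125 falls short of 96 but 1.6¹⁰ ≈109.951 reaches it, so n = 10.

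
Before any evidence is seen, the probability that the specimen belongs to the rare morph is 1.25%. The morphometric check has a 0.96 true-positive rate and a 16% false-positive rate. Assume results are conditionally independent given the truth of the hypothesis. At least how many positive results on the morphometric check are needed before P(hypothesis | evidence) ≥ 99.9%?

7

Prior odds: 0.0125 ÷ 0.9875 = 1/79.
Likelihood ratio of a positive result = 0.96/0.16 = 6.
Target posterior odds = 0.999/0.001 = 999.
Require 6ⁿ ≥ 999 ÷ (1/79) = 78921.
6⁶ = 46656 falls short of 78921 but 6⁷ = 279936 reaches it, so n = 7.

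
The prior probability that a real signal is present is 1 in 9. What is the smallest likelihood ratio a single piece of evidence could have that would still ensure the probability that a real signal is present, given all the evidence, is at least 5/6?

40

Prior odds = (1/9)/(8/9) = 0.125.
Target odds = (5/6)/(1/6) = 5.
Required Bayes factor = 5 ÷ 0.125 = 40.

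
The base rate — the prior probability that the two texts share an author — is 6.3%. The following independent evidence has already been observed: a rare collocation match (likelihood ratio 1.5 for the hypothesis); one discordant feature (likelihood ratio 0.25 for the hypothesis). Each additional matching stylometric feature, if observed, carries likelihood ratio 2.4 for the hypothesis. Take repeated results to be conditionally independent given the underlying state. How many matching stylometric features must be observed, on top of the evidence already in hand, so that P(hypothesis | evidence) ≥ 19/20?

Prior odds = 0.063/0.937 = 63/937.
Combined Bayes factor of the evidence already in hand = 1.5 × 0.25 = 0.375.
Odds after that evidence = (63/937) × 0.375 = 189/7496.
Target odds = 0.95/0.05 = 19.
Need 2.4ⁿ ≥ 19 ÷ (189/7496) = 142424/189.
2.4⁷ = 35831808/78125 falls short of 142424/189 but 2.4⁸ = 429981696/390625 reaches it, so n = 8.

8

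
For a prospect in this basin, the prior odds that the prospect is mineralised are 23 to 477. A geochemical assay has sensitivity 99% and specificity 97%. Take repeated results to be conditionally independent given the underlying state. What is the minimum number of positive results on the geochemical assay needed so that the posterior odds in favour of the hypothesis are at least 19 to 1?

Prior odds = 23/477.
False-positive rate = 1 − 0.97 = 0.03; likelihood ratio of a positive = 0.99/0.03 = 33.
Target odds = 19.
Require 33ⁿ ≥ 19 ÷ (23/477) = 9063/23.
33¹ = 33 falls short of 9063/23 but 33² = 1089 reaches it, so n = 2.

2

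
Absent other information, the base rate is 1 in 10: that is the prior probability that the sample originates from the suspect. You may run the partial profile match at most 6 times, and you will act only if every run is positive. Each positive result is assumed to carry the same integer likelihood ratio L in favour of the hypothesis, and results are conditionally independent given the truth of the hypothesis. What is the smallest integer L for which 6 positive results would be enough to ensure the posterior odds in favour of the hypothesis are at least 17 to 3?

2

Prior odds = 0.1/0.9 = 1/9.
Target odds = 17/3.
Need L⁶ ≥ 17/3 ÷ (1/9) = 51.
1⁶ = 1 < 51 ≤ 64 = 2⁶, so L = 2.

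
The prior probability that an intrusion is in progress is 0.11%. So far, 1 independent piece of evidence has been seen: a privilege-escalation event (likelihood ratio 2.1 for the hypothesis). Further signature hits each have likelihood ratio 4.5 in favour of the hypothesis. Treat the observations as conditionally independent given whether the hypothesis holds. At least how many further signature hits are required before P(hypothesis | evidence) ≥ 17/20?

6

Prior odds = 0.0011/0.9989 = 11/9989.
Bayes factor of the evidence already in hand = 2.1.
Odds after that evidence = (11/9989) × 2.1 = 33/14270.
Target odds = 0.85/0.15 = 17/3.
Need 4.5ⁿ ≥ 17/3 ÷ (33/14270) = 242590/99.
4.5⁵ = 1845.28125 falls short of 242590/99 but 4.5⁶ = 8303.765625 reaches it, so n = 6.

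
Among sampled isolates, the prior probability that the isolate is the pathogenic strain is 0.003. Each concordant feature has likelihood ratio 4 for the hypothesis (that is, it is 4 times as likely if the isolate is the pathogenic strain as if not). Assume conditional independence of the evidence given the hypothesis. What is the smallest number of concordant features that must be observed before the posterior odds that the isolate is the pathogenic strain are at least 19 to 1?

Prior odds = 0.003/0.997 = 3/997.
Likelihood ratio per concordant feature = 4.
Target odds = 19.
Require 4ⁿ ≥ 19 ÷ (3/997) = 18943/3.
4⁶ = 4096 falls short of 18943/3 but 4⁷ = 16384 reaches it, so n = 7.

7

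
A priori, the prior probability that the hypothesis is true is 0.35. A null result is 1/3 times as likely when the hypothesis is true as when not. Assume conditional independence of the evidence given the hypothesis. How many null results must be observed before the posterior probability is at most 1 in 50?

3

Prior odds = 0.35/0.65 = 7/13.
Likelihood ratio per null result = 1/3.
Target posterior odds = 0.02/0.98 = 1/49.
Need (7/13) × (1/3)ⁿ ≤ 1/49, i.e. (1/3)ⁿ ≤ 13/343.
(1/3)² = 1/9 is still above 13/343 but (1/3)³ = 1/27 is at or below it, so n = 3.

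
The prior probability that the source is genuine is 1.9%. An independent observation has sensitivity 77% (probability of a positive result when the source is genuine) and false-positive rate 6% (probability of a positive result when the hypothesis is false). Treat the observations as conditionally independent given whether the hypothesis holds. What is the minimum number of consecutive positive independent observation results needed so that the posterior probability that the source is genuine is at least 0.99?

Prior odds: 0.019 ÷ 0.981 = 19/981.
Likelihood ratio of a positive result = 0.77/0.06 = 77/6.
Target posterior odds = 0.99/0.01 = 99.
Need (19/981) × (77/6)ⁿ ≥ 99, i.e. (77/6)ⁿ ≥ 97119/19.
(77/6)³ = 456533/216 falls short of 97119/19 but (77/6)⁴ = 35153041/1296 reaches it, so n = 4.

4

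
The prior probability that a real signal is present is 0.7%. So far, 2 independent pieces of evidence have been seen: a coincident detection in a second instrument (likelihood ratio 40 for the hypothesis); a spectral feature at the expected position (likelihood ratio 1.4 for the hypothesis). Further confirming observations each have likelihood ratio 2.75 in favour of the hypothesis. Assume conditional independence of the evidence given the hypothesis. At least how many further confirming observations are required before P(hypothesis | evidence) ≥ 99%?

6

Prior odds = 0.007/0.993 = 7/993.
Combined Bayes factor of the evidence already in hand = 40 × 1.4 = 56.
Odds after that evidence = (7/993) × 56 = 392/993.
Target odds = 0.99/0.01 = 99.
Need 2.75ⁿ ≥ 99 ÷ (392/993) = 98307/392.
2.75⁵ = 161051/1024 falls short of 98307/392 but 2.75⁶ = 1771561/4096 reaches it, so n = 6.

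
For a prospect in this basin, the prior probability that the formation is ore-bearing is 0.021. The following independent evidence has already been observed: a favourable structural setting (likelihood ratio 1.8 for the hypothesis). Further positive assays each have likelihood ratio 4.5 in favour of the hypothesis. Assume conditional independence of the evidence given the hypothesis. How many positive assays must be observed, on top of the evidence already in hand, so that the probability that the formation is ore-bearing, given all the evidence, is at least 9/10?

4

Prior odds = 0.021/0.979 = 21/979.
Bayes factor of the evidence already in hand = 1.8.
Odds after that evidence = (21/979) × 1.8 = 189/4895.
Target odds = 0.9/0.1 = 9.
Need 4.5ⁿ ≥ 9 ÷ (189/4895) = 4895/21.
4.5³ = 91.125 falls short of 4895/21 but 4.5⁴ = 410.0625 reaches it, so n = 4.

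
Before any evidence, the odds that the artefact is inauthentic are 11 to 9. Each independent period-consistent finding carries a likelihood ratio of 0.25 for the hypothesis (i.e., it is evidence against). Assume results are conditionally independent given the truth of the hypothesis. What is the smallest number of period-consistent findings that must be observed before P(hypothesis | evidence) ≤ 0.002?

5

Prior odds = 11/9.
Likelihood ratio per period-consistent finding = 0.25.
Target odds: 0.002 ÷ 0.998 = 1/499.
Require 0.25ⁿ ≤ 1/499 ÷ (11/9) = 9/5489.
0.25⁴ = 0.00390625 is still above 9/5489 but 0.25⁵ = 1/1024 is at or below it, so n = 5.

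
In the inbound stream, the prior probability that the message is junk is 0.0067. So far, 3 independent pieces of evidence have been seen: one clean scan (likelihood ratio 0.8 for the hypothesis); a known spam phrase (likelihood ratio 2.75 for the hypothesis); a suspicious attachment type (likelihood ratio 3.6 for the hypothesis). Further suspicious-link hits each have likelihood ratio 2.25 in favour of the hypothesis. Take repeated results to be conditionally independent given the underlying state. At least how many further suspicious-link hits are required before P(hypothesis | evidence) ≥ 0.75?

5

Prior odds = 0.0067/0.9933 = 67/9933.
Combined Bayes factor of the evidence already in hand = 0.8 × 2.75 × 3.6 = 7.92.
Odds after that evidence = (67/9933) × 7.92 = 402/7525.
Target odds = 0.75/0.25 = 3.
Need 2.25ⁿ ≥ 3 ÷ (402/7525) = 7525/134.
2.25⁴ = 25.62890625 falls short of 7525/134 but 2.25⁵ = 59049/1024 reaches it, so n = 5.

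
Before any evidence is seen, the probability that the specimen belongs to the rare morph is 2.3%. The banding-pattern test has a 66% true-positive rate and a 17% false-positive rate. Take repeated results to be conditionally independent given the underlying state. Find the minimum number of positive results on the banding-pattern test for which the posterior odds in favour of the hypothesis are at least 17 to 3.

5

Prior odds: 0.023 ÷ 0.977 = 23/977.
Likelihood ratio of a positive result = 0.66/0.17 = 66/17.
Target odds = 17/3.
Require (66/17)ⁿ ≥ 17/3 ÷ (23/977) = 16609/69.
(66/17)⁴ = 18974736/83521 falls short of 16609/69 but (66/17)⁵ ≈882.013 reaches it, so n = 5.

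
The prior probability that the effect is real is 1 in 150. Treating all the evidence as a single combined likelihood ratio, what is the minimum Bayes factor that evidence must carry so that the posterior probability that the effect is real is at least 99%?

Prior odds = (1/150)/(149/150) = 1/149.
Target odds = 0.99/0.01 = 99.
Required Bayes factor = 99 ÷ (1/149) = 14751.

14751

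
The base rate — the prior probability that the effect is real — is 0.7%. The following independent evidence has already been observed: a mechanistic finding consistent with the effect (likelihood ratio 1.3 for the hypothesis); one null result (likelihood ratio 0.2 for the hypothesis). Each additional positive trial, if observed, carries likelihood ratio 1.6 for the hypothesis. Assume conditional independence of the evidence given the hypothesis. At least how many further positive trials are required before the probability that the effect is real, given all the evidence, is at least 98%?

22

Prior odds = 0.007/0.993 = 7/993.
Combined Bayes factor of the evidence already in hand = 1.3 × 0.2 = 0.26.
Odds after that evidence = (7/993) × 0.26 = 91/49650.
Target odds = 0.98/0.02 = 49.
Need 1.6ⁿ ≥ 49 ÷ (91/49650) = 347550/13.
1.6²¹ ≈19342.8 falls short of 347550/13 but 1.6²² ≈30948.5 reaches it, so n = 22.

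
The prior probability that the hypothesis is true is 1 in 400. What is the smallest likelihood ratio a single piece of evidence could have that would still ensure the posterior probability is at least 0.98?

Prior odds = 0.0025/0.9975 = 1/399.
Target odds = 0.98/0.02 = 49.
Required Bayes factor = 49 ÷ (1/399) = 19551.

19551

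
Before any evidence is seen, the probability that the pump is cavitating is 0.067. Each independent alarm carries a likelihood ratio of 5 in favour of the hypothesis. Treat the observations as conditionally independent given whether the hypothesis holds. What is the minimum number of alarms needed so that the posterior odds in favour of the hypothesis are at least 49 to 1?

5

Prior odds = 0.067/0.933 = 67/933.
Likelihood ratio per alarm = 5.
Target odds = 49.
Require 5ⁿ ≥ 49 ÷ (67/933) = 45717/67.
5⁴ = 625 falls short of 45717/67 but 5⁵ = 3125 reaches it, so n = 5.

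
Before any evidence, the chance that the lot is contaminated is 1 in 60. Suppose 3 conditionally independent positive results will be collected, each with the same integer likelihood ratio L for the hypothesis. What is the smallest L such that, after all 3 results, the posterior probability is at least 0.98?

15

Prior odds = (1/60)/(59/60) = 1/59.
Target odds = 0.98/0.02 = 49.
Need L³ ≥ 49 ÷ (1/59) = 2891.
14³ = 2744 < 2891 ≤ 3375 = 15³, so L = 15.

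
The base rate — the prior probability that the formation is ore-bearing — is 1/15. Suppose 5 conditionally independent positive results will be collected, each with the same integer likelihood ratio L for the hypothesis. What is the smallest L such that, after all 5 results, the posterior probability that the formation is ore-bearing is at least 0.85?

Prior odds = (1/15)/(14/15) = 1/14.
Target odds = 0.85/0.15 = 17/3.
Need L⁵ ≥ 17/3 ÷ (1/14) = 238/3.
2⁵ = 32 < 238/3 ≤ 243 = 3⁵, so L = 3.

3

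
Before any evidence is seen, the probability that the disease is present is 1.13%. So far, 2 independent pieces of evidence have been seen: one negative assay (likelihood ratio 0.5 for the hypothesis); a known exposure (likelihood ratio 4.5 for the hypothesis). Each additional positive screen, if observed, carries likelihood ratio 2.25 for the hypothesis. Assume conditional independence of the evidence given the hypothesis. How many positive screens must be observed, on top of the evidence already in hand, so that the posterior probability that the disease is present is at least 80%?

Prior odds = 0.0113/0.9887 = 113/9887.
Combined Bayes factor of the evidence already in hand = 0.5 × 4.5 = 2.25.
Odds after that evidence = (113/9887) × 2.25 = 1017/39548.
Target odds = 0.8/0.2 = 4.
Need 2.25ⁿ ≥ 4 ÷ (1017/39548) = 158192/1017.
2.25⁶ = 531441/4096 falls short of 158192/1017 but 2.25⁷ = 4782969/16384 reaches it, so n = 7.

7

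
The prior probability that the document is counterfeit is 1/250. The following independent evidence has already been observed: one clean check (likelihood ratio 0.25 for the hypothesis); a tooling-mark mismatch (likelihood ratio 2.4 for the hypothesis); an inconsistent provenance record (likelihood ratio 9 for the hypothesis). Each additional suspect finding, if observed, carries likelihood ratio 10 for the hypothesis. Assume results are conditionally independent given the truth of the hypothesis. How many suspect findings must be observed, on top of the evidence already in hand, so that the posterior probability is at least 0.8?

3

Prior odds = 0.004/0.996 = 1/249.
Combined Bayes factor of the evidence already in hand = 0.25 × 2.4 × 9 = 5.4.
Odds after that evidence = (1/249) × 5.4 = 9/415.
Target odds = 0.8/0.2 = 4.
Need 10ⁿ ≥ 4 ÷ (9/415) = 1660/9.
10² = 100 falls short of 1660/9 but 10³ = 1000 reaches it, so n = 3.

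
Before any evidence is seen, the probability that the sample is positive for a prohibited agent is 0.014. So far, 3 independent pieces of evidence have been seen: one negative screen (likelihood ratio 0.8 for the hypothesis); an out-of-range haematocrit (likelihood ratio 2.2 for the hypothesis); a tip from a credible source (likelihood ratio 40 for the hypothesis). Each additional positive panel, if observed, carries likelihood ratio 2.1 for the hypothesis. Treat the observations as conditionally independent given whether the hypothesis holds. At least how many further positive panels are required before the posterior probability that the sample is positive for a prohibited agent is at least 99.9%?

Prior odds = 0.014/0.986 = 7/493.
Combined Bayes factor of the evidence already in hand = 0.8 × 2.2 × 40 = 70.4.
Odds after that evidence = (7/493) × 70.4 = 2464/2465.
Target odds = 0.999/0.001 = 999.
Need 2.1ⁿ ≥ 999 ÷ (2464/2465) = 2462535/2464.
2.1⁹ ≈794.28 falls short of 2462535/2464 but 2.1¹⁰ ≈1667.99 reaches it, so n = 10.

10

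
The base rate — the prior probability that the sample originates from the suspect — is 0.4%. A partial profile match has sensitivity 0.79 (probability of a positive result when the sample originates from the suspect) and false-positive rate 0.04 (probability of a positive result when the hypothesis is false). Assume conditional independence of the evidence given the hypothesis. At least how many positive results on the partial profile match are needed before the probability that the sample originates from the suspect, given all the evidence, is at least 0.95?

Prior odds = 0.004/0.996 = 1/249.
Likelihood ratio of a positive result = 0.79/0.04 = 19.75.
Target odds: 0.95 ÷ 0.05 = 19.
Need (1/249) × 19.75ⁿ ≥ 19, i.e. 19.75ⁿ ≥ 4731.
19.75² = 390.0625 falls short of 4731 but 19.75³ = 7703.734375 reaches it, so n = 3.

3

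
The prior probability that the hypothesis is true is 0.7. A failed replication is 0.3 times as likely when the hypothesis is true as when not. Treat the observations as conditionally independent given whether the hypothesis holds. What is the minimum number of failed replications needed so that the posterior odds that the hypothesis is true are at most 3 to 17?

3

Prior odds = 0.7/0.3 = 7/3.
Likelihood ratio per failed replication = 0.3.
Target odds = 3/17.
Need (7/3) × 0.3ⁿ ≤ 3/17, i.e. 0.3ⁿ ≤ 9/119.
0.3² = 0.09 is still above 9/119 but 0.3³ = 0.027 is at or below it, so n = 3.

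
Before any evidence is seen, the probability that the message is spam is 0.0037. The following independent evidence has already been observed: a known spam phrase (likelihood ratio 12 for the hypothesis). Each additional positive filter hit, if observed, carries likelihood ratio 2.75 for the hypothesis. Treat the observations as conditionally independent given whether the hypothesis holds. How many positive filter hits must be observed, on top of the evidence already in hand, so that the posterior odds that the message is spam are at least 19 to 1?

6

Prior odds = 0.0037/0.9963 = 37/9963.
Bayes factor of the evidence already in hand = 12.
Odds after that evidence = (37/9963) × 12 = 148/3321.
Target odds = 19.
Need 2.75ⁿ ≥ 19 ÷ (148/3321) = 63099/148.
2.75⁵ = 161051/1024 falls short of 63099/148 but 2.75⁶ = 1771561/4096 reaches it, so n = 6.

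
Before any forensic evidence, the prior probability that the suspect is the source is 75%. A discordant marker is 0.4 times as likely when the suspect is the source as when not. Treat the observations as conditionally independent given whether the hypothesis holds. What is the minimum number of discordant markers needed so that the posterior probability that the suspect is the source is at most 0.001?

9

Prior odds = 0.75/0.25 = 3.
Likelihood ratio per discordant marker = 0.4.
Target odds: 0.001 ÷ 0.999 = 1/999.
Need 3 × 0.4ⁿ ≤ 1/999, i.e. 0.4ⁿ ≤ 1/2997.
0.4⁸ = 256/390625 is still above 1/2997 but 0.4⁹ = 512/1953125 is at or below it, so n = 9.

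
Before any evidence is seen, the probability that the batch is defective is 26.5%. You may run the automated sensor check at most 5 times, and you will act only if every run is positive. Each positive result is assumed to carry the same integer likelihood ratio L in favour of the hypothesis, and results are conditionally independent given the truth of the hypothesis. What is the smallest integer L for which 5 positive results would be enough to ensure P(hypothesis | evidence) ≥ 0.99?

Prior odds = 0.265/0.735 = 53/147.
Target odds = 0.99/0.01 = 99.
Need L⁵ ≥ 99 ÷ (53/147) = 14553/53.
3⁵ = 243 < 14553/53 ≤ 1024 = 4⁵, so L = 4.

4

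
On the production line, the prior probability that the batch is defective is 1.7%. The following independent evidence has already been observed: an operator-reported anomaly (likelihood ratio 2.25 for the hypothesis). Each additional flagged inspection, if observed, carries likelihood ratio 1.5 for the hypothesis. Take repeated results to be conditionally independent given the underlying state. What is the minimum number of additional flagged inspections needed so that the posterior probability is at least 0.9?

Prior odds = 0.017/0.983 = 17/983.
Bayes factor of the evidence already in hand = 2.25.
Odds after that evidence = (17/983) × 2.25 = 153/3932.
Target odds = 0.9/0.1 = 9.
Need 1.5ⁿ ≥ 9 ÷ (153/3932) = 3932/17.
1.5¹³ = 1594323/8192 falls short of 3932/17 but 1.5¹⁴ = 4782969/16384 reaches it, so n = 14.

14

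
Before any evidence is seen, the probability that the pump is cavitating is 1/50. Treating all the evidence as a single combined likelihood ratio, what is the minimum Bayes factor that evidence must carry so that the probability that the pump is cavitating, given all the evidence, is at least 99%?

Prior odds = 0.02/0.98 = 1/49.
Target odds = 0.99/0.01 = 99.
Required Bayes factor = 99 ÷ (1/49) = 4851.

4851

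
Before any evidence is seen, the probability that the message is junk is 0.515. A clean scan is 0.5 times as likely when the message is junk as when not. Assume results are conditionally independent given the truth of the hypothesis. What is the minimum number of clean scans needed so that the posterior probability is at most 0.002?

10

Prior odds: 0.515 ÷ 0.485 = 103/97.
Likelihood ratio per clean scan = 0.5.
Target posterior odds = 0.002/0.998 = 1/499.
Need (103/97) × 0.5ⁿ ≤ 1/499, i.e. 0.5ⁿ ≤ 97/51397.
0.5⁹ = 0.001953125 is still above 97/51397 but 0.5¹⁰ = 1/1024 is at or below it, so n = 10.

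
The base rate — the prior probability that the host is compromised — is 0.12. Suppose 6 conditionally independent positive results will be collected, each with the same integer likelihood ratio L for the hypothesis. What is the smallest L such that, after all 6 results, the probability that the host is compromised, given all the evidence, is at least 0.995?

Prior odds = 0.12/0.88 = 3/22.
Target odds = 0.995/0.005 = 199.
Need L⁶ ≥ 199 ÷ (3/22) = 4378/3.
3⁶ = 729 < 4378/3 ≤ 4096 = 4⁶, so L = 4.

4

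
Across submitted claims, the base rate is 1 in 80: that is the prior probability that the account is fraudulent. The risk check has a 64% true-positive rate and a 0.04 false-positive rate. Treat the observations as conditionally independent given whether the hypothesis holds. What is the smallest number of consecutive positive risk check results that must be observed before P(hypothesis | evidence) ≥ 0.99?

Prior odds = 0.0125/0.9875 = 1/79.
Likelihood ratio of a positive result = 0.64/0.04 = 16.
Target posterior odds = 0.99/0.01 = 99.
Need (1/79) × 16ⁿ ≥ 99, i.e. 16ⁿ ≥ 7821.
16³ = 4096 falls short of 7821 but 16⁴ = 65536 reaches it, so n = 4.

4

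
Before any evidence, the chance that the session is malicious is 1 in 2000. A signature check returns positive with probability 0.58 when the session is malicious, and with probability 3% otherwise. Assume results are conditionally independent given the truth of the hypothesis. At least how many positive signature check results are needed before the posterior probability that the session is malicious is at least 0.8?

4

Prior odds = 0.0005/0.9995 = 1/1999.
Likelihood ratio of a positive result = 0.58/0.03 = 58/3.
Target odds: 0.8 ÷ 0.2 = 4.
Require (58/3)ⁿ ≥ 4 ÷ (1/1999) = 7996.
(58/3)³ = 195112/27 falls short of 7996 but (58/3)⁴ = 11316496/81 reaches it, so n = 4.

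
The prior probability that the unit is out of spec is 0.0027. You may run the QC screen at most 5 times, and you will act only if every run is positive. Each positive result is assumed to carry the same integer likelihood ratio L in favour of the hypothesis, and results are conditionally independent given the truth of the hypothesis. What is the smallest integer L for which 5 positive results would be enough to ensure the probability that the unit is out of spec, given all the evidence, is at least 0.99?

9

Prior odds = 0.0027/0.9973 = 27/9973.
Target odds = 0.99/0.01 = 99.
Need L⁵ ≥ 99 ÷ (27/9973) = 109703/3.
8⁵ = 32768 < 109703/3 ≤ 59049 = 9⁵, so L = 9.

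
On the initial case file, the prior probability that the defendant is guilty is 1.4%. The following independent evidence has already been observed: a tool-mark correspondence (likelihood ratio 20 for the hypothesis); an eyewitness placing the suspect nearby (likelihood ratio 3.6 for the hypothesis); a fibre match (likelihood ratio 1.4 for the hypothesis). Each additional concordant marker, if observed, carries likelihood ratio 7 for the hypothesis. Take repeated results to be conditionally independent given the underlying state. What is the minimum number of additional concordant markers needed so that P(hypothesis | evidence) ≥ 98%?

Prior odds = 0.014/0.986 = 7/493.
Combined Bayes factor of the evidence already in hand = 20 × 3.6 × 1.4 = 100.8.
Odds after that evidence = (7/493) × 100.8 = 3528/2465.
Target odds = 0.98/0.02 = 49.
Need 7ⁿ ≥ 49 ÷ (3528/2465) = 2465/72.
7¹ = 7 falls short of 2465/72 but 7² = 49 reaches it, so n = 2.

2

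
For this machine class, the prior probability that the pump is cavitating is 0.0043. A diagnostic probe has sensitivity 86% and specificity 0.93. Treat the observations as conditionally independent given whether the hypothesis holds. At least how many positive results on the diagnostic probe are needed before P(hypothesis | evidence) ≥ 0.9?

Prior odds: 0.0043 ÷ 0.9957 = 43/9957.
False-positive rate = 1 − 0.93 = 0.07; likelihood ratio of a positive = 0.86/0.07 = 86/7.
Target posterior odds = 0.9/0.1 = 9.
Need (43/9957) × (86/7)ⁿ ≥ 9, i.e. (86/7)ⁿ ≥ 89613/43.
(86/7)³ = 636056/343 falls short of 89613/43 but (86/7)⁴ = 54700816/2401 reaches it, so n = 4.

4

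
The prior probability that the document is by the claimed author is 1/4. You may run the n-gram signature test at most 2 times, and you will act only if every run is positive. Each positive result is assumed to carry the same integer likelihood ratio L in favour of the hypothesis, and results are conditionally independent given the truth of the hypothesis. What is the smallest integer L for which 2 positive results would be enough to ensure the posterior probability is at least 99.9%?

Prior odds = 0.25/0.75 = 1/3.
Target odds = 0.999/0.001 = 999.
Need L² ≥ 999 ÷ (1/3) = 2997.
54² = 2916 < 2997 ≤ 3025 = 55², so L = 55.

55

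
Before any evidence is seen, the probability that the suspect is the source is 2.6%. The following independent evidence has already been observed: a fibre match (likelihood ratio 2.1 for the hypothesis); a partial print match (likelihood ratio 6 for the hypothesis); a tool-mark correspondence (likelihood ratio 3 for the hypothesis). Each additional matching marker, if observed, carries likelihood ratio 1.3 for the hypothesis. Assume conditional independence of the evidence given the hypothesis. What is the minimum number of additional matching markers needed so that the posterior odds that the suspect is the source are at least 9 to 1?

9

Prior odds = 0.026/0.974 = 13/487.
Combined Bayes factor of the evidence already in hand = 2.1 × 6 × 3 = 37.8.
Odds after that evidence = (13/487) × 37.8 = 2457/2435.
Target odds = 9.
Need 1.3ⁿ ≥ 9 ÷ (2457/2435) = 2435/273.
1.3⁸ = 815730721/100000000 falls short of 2435/273 but 1.3⁹ ≈10.6045 reaches it, so n = 9.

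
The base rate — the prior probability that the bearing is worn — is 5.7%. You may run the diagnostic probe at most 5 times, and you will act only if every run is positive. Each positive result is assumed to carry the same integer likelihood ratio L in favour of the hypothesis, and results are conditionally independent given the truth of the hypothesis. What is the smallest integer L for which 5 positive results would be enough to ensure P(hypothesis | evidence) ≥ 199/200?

Prior odds = 0.057/0.943 = 57/943.
Target odds = 0.995/0.005 = 199.
Need L⁵ ≥ 199 ÷ (57/943) = 187657/57.
5⁵ = 3125 < 187657/57 ≤ 7776 = 6⁵, so L = 6.

6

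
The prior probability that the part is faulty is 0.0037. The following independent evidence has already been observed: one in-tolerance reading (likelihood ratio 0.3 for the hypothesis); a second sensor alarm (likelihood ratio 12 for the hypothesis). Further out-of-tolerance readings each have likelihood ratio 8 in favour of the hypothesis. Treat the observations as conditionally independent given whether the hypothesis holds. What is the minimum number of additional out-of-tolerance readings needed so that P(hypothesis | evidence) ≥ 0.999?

6

Prior odds = 0.0037/0.9963 = 37/9963.
Combined Bayes factor of the evidence already in hand = 0.3 × 12 = 3.6.
Odds after that evidence = (37/9963) × 3.6 = 74/5535.
Target odds = 0.999/0.001 = 999.
Need 8ⁿ ≥ 999 ÷ (74/5535) = 74722.5.
8⁵ = 32768 falls short of 74722.5 but 8⁶ = 262144 reaches it, so n = 6.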